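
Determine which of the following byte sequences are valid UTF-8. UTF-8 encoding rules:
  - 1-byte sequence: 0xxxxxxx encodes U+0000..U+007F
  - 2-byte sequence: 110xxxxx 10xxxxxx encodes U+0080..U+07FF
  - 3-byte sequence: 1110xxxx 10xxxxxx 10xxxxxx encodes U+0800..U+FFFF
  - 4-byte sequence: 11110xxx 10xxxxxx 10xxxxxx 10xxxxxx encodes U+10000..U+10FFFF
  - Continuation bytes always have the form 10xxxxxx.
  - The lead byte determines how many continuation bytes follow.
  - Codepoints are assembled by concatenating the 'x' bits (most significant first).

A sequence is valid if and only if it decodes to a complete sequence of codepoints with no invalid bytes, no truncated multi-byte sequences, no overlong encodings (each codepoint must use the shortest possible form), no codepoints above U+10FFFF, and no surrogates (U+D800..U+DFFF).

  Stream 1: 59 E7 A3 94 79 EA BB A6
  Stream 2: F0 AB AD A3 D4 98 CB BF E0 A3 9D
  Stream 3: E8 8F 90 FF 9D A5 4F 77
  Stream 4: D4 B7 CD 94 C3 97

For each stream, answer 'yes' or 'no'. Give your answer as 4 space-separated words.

Answer: yes yes no yes

Derivation:
Stream 1: decodes cleanly. VALID
Stream 2: decodes cleanly. VALID
Stream 3: error at byte offset 3. INVALID
Stream 4: decodes cleanly. VALID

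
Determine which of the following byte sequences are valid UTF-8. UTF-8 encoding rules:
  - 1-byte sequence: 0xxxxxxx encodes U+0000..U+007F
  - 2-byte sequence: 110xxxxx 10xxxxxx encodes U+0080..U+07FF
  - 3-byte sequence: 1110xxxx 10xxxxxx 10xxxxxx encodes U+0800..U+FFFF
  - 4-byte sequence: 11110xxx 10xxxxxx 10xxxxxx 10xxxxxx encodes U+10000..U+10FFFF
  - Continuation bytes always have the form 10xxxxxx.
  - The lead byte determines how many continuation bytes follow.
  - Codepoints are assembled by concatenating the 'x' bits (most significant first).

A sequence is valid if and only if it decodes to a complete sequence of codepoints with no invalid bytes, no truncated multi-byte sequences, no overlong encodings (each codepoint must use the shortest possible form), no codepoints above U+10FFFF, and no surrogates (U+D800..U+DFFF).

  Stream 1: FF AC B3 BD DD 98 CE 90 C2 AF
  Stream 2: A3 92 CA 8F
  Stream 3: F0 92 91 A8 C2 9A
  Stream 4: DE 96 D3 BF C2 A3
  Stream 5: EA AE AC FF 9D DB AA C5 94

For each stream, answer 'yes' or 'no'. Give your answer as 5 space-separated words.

Answer: no no yes yes no

Derivation:
Stream 1: error at byte offset 0. INVALID
Stream 2: error at byte offset 0. INVALID
Stream 3: decodes cleanly. VALID
Stream 4: decodes cleanly. VALID
Stream 5: error at byte offset 3. INVALID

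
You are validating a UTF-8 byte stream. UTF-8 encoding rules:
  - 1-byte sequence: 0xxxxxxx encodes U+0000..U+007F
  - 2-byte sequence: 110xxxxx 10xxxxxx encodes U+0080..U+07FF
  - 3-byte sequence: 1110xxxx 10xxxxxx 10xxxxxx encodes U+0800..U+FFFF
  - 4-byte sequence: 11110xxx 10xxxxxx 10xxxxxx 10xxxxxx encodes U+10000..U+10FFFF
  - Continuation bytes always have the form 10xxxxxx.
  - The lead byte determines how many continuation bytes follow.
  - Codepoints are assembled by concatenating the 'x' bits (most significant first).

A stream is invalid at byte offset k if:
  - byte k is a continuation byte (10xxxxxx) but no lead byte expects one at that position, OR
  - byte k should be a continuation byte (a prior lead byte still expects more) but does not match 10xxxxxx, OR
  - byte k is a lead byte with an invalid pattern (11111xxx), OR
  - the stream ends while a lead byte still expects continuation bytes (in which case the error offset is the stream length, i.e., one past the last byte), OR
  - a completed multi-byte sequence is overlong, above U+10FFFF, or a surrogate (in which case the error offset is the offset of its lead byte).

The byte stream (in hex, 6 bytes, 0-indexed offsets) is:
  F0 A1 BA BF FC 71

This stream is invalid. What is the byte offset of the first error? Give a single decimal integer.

Answer: 4

Derivation:
Byte[0]=F0: 4-byte lead, need 3 cont bytes. acc=0x0
Byte[1]=A1: continuation. acc=(acc<<6)|0x21=0x21
Byte[2]=BA: continuation. acc=(acc<<6)|0x3A=0x87A
Byte[3]=BF: continuation. acc=(acc<<6)|0x3F=0x21EBF
Completed: cp=U+21EBF (starts at byte 0)
Byte[4]=FC: INVALID lead byte (not 0xxx/110x/1110/11110)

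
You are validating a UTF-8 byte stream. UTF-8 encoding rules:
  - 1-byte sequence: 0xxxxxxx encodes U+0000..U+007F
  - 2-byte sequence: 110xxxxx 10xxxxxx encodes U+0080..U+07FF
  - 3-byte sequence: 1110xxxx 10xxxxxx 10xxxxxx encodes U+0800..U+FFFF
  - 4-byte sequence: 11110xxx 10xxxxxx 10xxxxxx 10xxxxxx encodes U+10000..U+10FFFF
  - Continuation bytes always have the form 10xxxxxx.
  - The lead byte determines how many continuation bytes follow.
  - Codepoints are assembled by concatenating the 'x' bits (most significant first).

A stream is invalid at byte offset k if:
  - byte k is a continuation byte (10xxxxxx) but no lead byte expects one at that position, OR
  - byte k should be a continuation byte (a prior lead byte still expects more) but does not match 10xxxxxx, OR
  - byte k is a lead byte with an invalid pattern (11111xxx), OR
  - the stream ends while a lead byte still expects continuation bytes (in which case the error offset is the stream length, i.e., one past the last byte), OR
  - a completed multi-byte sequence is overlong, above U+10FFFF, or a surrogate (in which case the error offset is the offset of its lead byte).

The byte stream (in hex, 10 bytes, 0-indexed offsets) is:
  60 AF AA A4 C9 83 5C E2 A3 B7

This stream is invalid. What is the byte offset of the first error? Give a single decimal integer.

Byte[0]=60: 1-byte ASCII. cp=U+0060
Byte[1]=AF: INVALID lead byte (not 0xxx/110x/1110/11110)

Answer: 1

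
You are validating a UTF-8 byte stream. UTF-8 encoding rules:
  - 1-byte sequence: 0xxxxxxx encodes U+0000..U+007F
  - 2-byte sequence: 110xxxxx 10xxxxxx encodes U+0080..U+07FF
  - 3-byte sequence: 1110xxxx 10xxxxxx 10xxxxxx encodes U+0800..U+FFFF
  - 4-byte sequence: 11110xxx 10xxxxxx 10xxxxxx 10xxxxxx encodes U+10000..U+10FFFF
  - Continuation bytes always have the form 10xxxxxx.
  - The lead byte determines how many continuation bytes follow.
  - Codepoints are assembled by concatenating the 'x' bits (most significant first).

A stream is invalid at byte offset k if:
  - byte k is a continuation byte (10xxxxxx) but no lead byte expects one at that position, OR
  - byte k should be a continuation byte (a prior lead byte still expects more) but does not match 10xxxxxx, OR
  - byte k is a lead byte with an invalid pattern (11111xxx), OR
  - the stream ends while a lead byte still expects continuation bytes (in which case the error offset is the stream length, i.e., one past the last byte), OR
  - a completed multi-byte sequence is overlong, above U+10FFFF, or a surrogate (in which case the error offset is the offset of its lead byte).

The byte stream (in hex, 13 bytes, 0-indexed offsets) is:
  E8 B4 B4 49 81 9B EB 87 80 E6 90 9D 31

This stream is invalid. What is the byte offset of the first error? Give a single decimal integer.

Answer: 4

Derivation:
Byte[0]=E8: 3-byte lead, need 2 cont bytes. acc=0x8
Byte[1]=B4: continuation. acc=(acc<<6)|0x34=0x234
Byte[2]=B4: continuation. acc=(acc<<6)|0x34=0x8D34
Completed: cp=U+8D34 (starts at byte 0)
Byte[3]=49: 1-byte ASCII. cp=U+0049
Byte[4]=81: INVALID lead byte (not 0xxx/110x/1110/11110)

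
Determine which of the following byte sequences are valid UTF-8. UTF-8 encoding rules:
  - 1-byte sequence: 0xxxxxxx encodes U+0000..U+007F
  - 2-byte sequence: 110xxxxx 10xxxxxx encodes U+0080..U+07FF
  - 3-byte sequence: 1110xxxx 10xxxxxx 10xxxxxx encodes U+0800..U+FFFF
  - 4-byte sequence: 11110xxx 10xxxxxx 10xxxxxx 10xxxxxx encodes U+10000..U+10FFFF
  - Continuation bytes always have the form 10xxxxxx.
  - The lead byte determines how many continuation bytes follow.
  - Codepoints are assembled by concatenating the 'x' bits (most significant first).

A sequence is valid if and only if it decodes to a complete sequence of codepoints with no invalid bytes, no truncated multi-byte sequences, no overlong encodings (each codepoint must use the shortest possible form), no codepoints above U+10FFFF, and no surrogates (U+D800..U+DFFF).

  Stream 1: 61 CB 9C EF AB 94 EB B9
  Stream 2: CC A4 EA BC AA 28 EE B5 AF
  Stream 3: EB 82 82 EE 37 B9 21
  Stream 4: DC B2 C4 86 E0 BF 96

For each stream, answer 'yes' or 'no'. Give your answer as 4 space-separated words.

Answer: no yes no yes

Derivation:
Stream 1: error at byte offset 8. INVALID
Stream 2: decodes cleanly. VALID
Stream 3: error at byte offset 4. INVALID
Stream 4: decodes cleanly. VALID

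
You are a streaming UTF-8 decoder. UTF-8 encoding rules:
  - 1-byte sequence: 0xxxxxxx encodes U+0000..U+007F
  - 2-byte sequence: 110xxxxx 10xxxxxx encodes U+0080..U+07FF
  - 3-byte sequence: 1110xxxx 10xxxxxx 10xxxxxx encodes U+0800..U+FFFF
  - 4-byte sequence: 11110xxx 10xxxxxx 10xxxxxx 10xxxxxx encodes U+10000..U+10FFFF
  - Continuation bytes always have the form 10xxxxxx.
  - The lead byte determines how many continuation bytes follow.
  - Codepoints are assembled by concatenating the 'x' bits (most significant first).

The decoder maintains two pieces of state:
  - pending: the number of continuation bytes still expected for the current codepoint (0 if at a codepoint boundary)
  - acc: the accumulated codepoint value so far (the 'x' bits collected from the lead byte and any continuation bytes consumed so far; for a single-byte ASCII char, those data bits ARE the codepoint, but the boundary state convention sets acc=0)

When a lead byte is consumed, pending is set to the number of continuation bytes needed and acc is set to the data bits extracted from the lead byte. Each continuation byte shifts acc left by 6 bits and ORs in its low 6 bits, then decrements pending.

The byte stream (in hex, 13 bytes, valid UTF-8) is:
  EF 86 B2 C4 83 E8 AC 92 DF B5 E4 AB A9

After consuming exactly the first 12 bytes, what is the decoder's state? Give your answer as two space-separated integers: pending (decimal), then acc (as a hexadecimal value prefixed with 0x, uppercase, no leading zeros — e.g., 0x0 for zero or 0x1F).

Byte[0]=EF: 3-byte lead. pending=2, acc=0xF
Byte[1]=86: continuation. acc=(acc<<6)|0x06=0x3C6, pending=1
Byte[2]=B2: continuation. acc=(acc<<6)|0x32=0xF1B2, pending=0
Byte[3]=C4: 2-byte lead. pending=1, acc=0x4
Byte[4]=83: continuation. acc=(acc<<6)|0x03=0x103, pending=0
Byte[5]=E8: 3-byte lead. pending=2, acc=0x8
Byte[6]=AC: continuation. acc=(acc<<6)|0x2C=0x22C, pending=1
Byte[7]=92: continuation. acc=(acc<<6)|0x12=0x8B12, pending=0
Byte[8]=DF: 2-byte lead. pending=1, acc=0x1F
Byte[9]=B5: continuation. acc=(acc<<6)|0x35=0x7F5, pending=0
Byte[10]=E4: 3-byte lead. pending=2, acc=0x4
Byte[11]=AB: continuation. acc=(acc<<6)|0x2B=0x12B, pending=1

Answer: 1 0x12B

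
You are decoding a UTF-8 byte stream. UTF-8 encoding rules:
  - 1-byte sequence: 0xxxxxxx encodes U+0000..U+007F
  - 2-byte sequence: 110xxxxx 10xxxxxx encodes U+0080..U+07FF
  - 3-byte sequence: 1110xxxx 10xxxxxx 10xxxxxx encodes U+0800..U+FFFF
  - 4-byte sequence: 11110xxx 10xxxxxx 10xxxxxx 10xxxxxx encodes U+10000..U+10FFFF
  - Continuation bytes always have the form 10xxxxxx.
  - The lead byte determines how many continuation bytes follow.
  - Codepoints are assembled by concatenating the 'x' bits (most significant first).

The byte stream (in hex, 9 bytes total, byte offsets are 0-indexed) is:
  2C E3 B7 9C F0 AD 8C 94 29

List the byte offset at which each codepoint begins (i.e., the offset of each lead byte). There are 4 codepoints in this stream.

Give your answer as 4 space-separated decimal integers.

Byte[0]=2C: 1-byte ASCII. cp=U+002C
Byte[1]=E3: 3-byte lead, need 2 cont bytes. acc=0x3
Byte[2]=B7: continuation. acc=(acc<<6)|0x37=0xF7
Byte[3]=9C: continuation. acc=(acc<<6)|0x1C=0x3DDC
Completed: cp=U+3DDC (starts at byte 1)
Byte[4]=F0: 4-byte lead, need 3 cont bytes. acc=0x0
Byte[5]=AD: continuation. acc=(acc<<6)|0x2D=0x2D
Byte[6]=8C: continuation. acc=(acc<<6)|0x0C=0xB4C
Byte[7]=94: continuation. acc=(acc<<6)|0x14=0x2D314
Completed: cp=U+2D314 (starts at byte 4)
Byte[8]=29: 1-byte ASCII. cp=U+0029

Answer: 0 1 4 8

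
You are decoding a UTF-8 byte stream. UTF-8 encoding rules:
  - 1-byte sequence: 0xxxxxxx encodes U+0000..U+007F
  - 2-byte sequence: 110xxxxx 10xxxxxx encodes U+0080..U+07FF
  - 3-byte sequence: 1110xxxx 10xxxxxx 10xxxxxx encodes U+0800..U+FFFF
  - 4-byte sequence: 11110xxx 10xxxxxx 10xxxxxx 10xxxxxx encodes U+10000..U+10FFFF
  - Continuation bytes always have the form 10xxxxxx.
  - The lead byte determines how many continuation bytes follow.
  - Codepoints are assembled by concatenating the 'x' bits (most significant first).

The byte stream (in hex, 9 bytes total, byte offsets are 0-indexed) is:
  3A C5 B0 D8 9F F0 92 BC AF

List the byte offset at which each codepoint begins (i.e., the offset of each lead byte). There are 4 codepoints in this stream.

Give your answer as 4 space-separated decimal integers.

Byte[0]=3A: 1-byte ASCII. cp=U+003A
Byte[1]=C5: 2-byte lead, need 1 cont bytes. acc=0x5
Byte[2]=B0: continuation. acc=(acc<<6)|0x30=0x170
Completed: cp=U+0170 (starts at byte 1)
Byte[3]=D8: 2-byte lead, need 1 cont bytes. acc=0x18
Byte[4]=9F: continuation. acc=(acc<<6)|0x1F=0x61F
Completed: cp=U+061F (starts at byte 3)
Byte[5]=F0: 4-byte lead, need 3 cont bytes. acc=0x0
Byte[6]=92: continuation. acc=(acc<<6)|0x12=0x12
Byte[7]=BC: continuation. acc=(acc<<6)|0x3C=0x4BC
Byte[8]=AF: continuation. acc=(acc<<6)|0x2F=0x12F2F
Completed: cp=U+12F2F (starts at byte 5)

Answer: 0 1 3 5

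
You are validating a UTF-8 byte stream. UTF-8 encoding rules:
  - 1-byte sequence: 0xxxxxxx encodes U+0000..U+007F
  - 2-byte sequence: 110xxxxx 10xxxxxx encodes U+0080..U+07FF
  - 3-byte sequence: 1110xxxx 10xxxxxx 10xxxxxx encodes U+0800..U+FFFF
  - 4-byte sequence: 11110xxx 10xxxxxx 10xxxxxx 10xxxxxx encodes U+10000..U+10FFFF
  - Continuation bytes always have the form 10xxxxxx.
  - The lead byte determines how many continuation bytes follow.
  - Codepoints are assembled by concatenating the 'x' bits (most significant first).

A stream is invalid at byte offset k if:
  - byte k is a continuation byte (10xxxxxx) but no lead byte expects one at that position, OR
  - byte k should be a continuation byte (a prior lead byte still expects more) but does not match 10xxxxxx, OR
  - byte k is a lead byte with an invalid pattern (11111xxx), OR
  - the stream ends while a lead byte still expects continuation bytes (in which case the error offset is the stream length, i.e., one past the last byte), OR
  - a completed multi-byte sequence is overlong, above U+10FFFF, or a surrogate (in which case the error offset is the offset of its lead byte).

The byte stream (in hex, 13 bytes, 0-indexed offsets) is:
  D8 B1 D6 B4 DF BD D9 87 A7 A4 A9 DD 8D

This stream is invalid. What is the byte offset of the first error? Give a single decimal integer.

Answer: 8

Derivation:
Byte[0]=D8: 2-byte lead, need 1 cont bytes. acc=0x18
Byte[1]=B1: continuation. acc=(acc<<6)|0x31=0x631
Completed: cp=U+0631 (starts at byte 0)
Byte[2]=D6: 2-byte lead, need 1 cont bytes. acc=0x16
Byte[3]=B4: continuation. acc=(acc<<6)|0x34=0x5B4
Completed: cp=U+05B4 (starts at byte 2)
Byte[4]=DF: 2-byte lead, need 1 cont bytes. acc=0x1F
Byte[5]=BD: continuation. acc=(acc<<6)|0x3D=0x7FD
Completed: cp=U+07FD (starts at byte 4)
Byte[6]=D9: 2-byte lead, need 1 cont bytes. acc=0x19
Byte[7]=87: continuation. acc=(acc<<6)|0x07=0x647
Completed: cp=U+0647 (starts at byte 6)
Byte[8]=A7: INVALID lead byte (not 0xxx/110x/1110/11110)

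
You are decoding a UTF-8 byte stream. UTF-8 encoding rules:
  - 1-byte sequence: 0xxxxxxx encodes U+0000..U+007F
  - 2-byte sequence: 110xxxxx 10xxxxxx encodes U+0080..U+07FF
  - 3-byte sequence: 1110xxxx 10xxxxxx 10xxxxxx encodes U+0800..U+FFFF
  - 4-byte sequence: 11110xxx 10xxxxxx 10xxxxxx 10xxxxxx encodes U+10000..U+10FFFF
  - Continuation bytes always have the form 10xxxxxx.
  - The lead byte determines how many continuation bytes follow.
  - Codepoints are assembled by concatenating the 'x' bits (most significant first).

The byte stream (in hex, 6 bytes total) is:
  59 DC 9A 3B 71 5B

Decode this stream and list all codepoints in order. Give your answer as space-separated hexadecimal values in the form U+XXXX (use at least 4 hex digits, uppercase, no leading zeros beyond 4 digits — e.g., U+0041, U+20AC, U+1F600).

Answer: U+0059 U+071A U+003B U+0071 U+005B

Derivation:
Byte[0]=59: 1-byte ASCII. cp=U+0059
Byte[1]=DC: 2-byte lead, need 1 cont bytes. acc=0x1C
Byte[2]=9A: continuation. acc=(acc<<6)|0x1A=0x71A
Completed: cp=U+071A (starts at byte 1)
Byte[3]=3B: 1-byte ASCII. cp=U+003B
Byte[4]=71: 1-byte ASCII. cp=U+0071
Byte[5]=5B: 1-byte ASCII. cp=U+005B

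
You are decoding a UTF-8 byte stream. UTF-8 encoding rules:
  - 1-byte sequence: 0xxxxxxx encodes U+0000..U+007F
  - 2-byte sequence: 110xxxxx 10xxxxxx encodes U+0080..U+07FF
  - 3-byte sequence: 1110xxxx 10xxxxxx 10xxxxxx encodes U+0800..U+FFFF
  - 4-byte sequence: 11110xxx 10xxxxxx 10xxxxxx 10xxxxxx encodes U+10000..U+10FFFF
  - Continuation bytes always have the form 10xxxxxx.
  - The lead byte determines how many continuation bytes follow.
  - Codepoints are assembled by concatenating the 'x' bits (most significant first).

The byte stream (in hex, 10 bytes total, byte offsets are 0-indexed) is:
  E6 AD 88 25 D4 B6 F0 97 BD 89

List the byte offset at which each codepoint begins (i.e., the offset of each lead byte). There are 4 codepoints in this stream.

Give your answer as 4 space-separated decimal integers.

Byte[0]=E6: 3-byte lead, need 2 cont bytes. acc=0x6
Byte[1]=AD: continuation. acc=(acc<<6)|0x2D=0x1AD
Byte[2]=88: continuation. acc=(acc<<6)|0x08=0x6B48
Completed: cp=U+6B48 (starts at byte 0)
Byte[3]=25: 1-byte ASCII. cp=U+0025
Byte[4]=D4: 2-byte lead, need 1 cont bytes. acc=0x14
Byte[5]=B6: continuation. acc=(acc<<6)|0x36=0x536
Completed: cp=U+0536 (starts at byte 4)
Byte[6]=F0: 4-byte lead, need 3 cont bytes. acc=0x0
Byte[7]=97: continuation. acc=(acc<<6)|0x17=0x17
Byte[8]=BD: continuation. acc=(acc<<6)|0x3D=0x5FD
Byte[9]=89: continuation. acc=(acc<<6)|0x09=0x17F49
Completed: cp=U+17F49 (starts at byte 6)

Answer: 0 3 4 6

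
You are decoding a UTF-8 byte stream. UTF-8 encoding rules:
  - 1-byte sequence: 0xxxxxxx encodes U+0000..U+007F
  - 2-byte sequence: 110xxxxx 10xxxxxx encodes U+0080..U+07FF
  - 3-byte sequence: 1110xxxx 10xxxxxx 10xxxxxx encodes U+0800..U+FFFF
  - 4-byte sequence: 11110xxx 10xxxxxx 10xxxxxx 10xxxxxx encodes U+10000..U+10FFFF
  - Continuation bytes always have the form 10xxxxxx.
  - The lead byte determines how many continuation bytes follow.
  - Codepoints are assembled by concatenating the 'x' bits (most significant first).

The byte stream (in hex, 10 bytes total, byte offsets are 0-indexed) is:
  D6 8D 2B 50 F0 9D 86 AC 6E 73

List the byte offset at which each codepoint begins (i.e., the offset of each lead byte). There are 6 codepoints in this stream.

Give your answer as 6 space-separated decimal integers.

Byte[0]=D6: 2-byte lead, need 1 cont bytes. acc=0x16
Byte[1]=8D: continuation. acc=(acc<<6)|0x0D=0x58D
Completed: cp=U+058D (starts at byte 0)
Byte[2]=2B: 1-byte ASCII. cp=U+002B
Byte[3]=50: 1-byte ASCII. cp=U+0050
Byte[4]=F0: 4-byte lead, need 3 cont bytes. acc=0x0
Byte[5]=9D: continuation. acc=(acc<<6)|0x1D=0x1D
Byte[6]=86: continuation. acc=(acc<<6)|0x06=0x746
Byte[7]=AC: continuation. acc=(acc<<6)|0x2C=0x1D1AC
Completed: cp=U+1D1AC (starts at byte 4)
Byte[8]=6E: 1-byte ASCII. cp=U+006E
Byte[9]=73: 1-byte ASCII. cp=U+0073

Answer: 0 2 3 4 8 9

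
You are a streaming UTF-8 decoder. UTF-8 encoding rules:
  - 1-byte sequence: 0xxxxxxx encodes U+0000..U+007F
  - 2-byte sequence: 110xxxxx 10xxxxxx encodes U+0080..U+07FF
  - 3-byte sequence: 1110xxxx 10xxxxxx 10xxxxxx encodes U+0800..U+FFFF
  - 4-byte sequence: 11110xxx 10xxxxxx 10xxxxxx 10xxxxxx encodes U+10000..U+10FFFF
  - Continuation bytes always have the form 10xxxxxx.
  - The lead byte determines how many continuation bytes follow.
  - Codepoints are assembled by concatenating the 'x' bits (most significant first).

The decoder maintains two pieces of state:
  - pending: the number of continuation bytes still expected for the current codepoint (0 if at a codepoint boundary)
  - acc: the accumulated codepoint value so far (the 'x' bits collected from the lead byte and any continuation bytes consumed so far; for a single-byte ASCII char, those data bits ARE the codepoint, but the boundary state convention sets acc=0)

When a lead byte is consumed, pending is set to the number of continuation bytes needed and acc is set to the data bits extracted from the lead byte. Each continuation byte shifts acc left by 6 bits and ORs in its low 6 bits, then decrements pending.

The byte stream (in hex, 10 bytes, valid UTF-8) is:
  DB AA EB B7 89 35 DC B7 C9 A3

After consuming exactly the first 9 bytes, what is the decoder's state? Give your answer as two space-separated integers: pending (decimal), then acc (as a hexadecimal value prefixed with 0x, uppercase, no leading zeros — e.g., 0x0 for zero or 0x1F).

Byte[0]=DB: 2-byte lead. pending=1, acc=0x1B
Byte[1]=AA: continuation. acc=(acc<<6)|0x2A=0x6EA, pending=0
Byte[2]=EB: 3-byte lead. pending=2, acc=0xB
Byte[3]=B7: continuation. acc=(acc<<6)|0x37=0x2F7, pending=1
Byte[4]=89: continuation. acc=(acc<<6)|0x09=0xBDC9, pending=0
Byte[5]=35: 1-byte. pending=0, acc=0x0
Byte[6]=DC: 2-byte lead. pending=1, acc=0x1C
Byte[7]=B7: continuation. acc=(acc<<6)|0x37=0x737, pending=0
Byte[8]=C9: 2-byte lead. pending=1, acc=0x9

Answer: 1 0x9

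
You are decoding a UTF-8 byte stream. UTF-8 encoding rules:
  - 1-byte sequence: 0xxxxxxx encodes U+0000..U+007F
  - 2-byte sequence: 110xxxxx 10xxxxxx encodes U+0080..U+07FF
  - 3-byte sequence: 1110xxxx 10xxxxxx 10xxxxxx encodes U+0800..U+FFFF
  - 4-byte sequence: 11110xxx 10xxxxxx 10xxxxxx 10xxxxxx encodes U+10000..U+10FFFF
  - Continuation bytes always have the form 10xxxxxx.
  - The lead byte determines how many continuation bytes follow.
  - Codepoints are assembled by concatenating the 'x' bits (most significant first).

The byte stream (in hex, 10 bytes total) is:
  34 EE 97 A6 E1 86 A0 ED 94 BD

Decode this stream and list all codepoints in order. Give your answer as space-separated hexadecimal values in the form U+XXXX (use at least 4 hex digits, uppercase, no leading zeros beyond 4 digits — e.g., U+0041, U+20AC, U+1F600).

Byte[0]=34: 1-byte ASCII. cp=U+0034
Byte[1]=EE: 3-byte lead, need 2 cont bytes. acc=0xE
Byte[2]=97: continuation. acc=(acc<<6)|0x17=0x397
Byte[3]=A6: continuation. acc=(acc<<6)|0x26=0xE5E6
Completed: cp=U+E5E6 (starts at byte 1)
Byte[4]=E1: 3-byte lead, need 2 cont bytes. acc=0x1
Byte[5]=86: continuation. acc=(acc<<6)|0x06=0x46
Byte[6]=A0: continuation. acc=(acc<<6)|0x20=0x11A0
Completed: cp=U+11A0 (starts at byte 4)
Byte[7]=ED: 3-byte lead, need 2 cont bytes. acc=0xD
Byte[8]=94: continuation. acc=(acc<<6)|0x14=0x354
Byte[9]=BD: continuation. acc=(acc<<6)|0x3D=0xD53D
Completed: cp=U+D53D (starts at byte 7)

Answer: U+0034 U+E5E6 U+11A0 U+D53D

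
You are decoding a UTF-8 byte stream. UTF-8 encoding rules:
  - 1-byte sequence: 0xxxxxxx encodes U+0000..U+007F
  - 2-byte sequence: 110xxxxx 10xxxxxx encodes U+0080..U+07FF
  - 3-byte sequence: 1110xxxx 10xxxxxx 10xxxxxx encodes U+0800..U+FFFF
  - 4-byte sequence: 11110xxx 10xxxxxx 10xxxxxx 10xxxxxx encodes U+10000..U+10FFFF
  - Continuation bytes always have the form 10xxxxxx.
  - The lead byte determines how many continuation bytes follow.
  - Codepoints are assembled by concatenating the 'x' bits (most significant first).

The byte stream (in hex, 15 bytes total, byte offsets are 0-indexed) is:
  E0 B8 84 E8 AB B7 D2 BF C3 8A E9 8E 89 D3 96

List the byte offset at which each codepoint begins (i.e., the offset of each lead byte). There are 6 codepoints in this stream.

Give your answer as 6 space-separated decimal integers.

Byte[0]=E0: 3-byte lead, need 2 cont bytes. acc=0x0
Byte[1]=B8: continuation. acc=(acc<<6)|0x38=0x38
Byte[2]=84: continuation. acc=(acc<<6)|0x04=0xE04
Completed: cp=U+0E04 (starts at byte 0)
Byte[3]=E8: 3-byte lead, need 2 cont bytes. acc=0x8
Byte[4]=AB: continuation. acc=(acc<<6)|0x2B=0x22B
Byte[5]=B7: continuation. acc=(acc<<6)|0x37=0x8AF7
Completed: cp=U+8AF7 (starts at byte 3)
Byte[6]=D2: 2-byte lead, need 1 cont bytes. acc=0x12
Byte[7]=BF: continuation. acc=(acc<<6)|0x3F=0x4BF
Completed: cp=U+04BF (starts at byte 6)
Byte[8]=C3: 2-byte lead, need 1 cont bytes. acc=0x3
Byte[9]=8A: continuation. acc=(acc<<6)|0x0A=0xCA
Completed: cp=U+00CA (starts at byte 8)
Byte[10]=E9: 3-byte lead, need 2 cont bytes. acc=0x9
Byte[11]=8E: continuation. acc=(acc<<6)|0x0E=0x24E
Byte[12]=89: continuation. acc=(acc<<6)|0x09=0x9389
Completed: cp=U+9389 (starts at byte 10)
Byte[13]=D3: 2-byte lead, need 1 cont bytes. acc=0x13
Byte[14]=96: continuation. acc=(acc<<6)|0x16=0x4D6
Completed: cp=U+04D6 (starts at byte 13)

Answer: 0 3 6 8 10 13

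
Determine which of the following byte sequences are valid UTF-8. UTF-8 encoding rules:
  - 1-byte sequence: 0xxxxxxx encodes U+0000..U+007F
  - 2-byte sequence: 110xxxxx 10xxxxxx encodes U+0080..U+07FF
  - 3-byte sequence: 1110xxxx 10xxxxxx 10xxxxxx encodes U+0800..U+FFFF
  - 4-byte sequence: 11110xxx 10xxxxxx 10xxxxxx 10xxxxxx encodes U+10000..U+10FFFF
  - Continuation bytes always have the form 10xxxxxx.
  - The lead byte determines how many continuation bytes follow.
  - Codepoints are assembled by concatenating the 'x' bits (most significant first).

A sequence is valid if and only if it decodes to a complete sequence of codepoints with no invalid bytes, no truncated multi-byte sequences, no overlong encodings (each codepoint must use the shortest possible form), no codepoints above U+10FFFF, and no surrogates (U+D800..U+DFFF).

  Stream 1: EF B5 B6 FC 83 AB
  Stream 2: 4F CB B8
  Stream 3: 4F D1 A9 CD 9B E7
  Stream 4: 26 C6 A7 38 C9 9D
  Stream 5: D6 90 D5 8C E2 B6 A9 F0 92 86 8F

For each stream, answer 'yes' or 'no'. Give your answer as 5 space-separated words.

Answer: no yes no yes yes

Derivation:
Stream 1: error at byte offset 3. INVALID
Stream 2: decodes cleanly. VALID
Stream 3: error at byte offset 6. INVALID
Stream 4: decodes cleanly. VALID
Stream 5: decodes cleanly. VALID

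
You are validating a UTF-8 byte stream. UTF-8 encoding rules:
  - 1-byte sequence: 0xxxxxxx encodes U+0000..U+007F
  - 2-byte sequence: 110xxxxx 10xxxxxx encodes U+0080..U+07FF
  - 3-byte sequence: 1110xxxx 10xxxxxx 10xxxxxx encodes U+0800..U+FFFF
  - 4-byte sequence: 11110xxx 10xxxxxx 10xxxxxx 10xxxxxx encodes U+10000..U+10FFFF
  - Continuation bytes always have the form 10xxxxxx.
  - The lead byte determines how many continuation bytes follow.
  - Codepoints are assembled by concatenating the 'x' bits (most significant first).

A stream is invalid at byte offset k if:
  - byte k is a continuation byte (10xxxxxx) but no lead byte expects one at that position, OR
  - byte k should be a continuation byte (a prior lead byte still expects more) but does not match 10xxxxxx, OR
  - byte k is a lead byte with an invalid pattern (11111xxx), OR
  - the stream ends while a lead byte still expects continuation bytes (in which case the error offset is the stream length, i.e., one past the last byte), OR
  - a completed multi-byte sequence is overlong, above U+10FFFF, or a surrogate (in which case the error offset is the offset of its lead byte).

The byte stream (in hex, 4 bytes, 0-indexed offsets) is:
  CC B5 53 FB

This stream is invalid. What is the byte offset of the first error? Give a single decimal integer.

Byte[0]=CC: 2-byte lead, need 1 cont bytes. acc=0xC
Byte[1]=B5: continuation. acc=(acc<<6)|0x35=0x335
Completed: cp=U+0335 (starts at byte 0)
Byte[2]=53: 1-byte ASCII. cp=U+0053
Byte[3]=FB: INVALID lead byte (not 0xxx/110x/1110/11110)

Answer: 3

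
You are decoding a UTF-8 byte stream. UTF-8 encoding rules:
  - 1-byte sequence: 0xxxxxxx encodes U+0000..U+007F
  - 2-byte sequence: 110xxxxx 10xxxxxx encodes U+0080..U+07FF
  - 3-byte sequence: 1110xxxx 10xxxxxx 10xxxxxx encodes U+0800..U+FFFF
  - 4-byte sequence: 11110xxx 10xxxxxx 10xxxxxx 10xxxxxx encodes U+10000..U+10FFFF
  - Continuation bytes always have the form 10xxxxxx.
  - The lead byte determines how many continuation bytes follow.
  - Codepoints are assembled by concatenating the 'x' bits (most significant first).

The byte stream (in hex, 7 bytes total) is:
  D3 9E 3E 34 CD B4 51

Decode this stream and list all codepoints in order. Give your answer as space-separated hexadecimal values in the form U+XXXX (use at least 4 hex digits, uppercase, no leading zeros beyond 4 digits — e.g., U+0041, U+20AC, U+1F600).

Byte[0]=D3: 2-byte lead, need 1 cont bytes. acc=0x13
Byte[1]=9E: continuation. acc=(acc<<6)|0x1E=0x4DE
Completed: cp=U+04DE (starts at byte 0)
Byte[2]=3E: 1-byte ASCII. cp=U+003E
Byte[3]=34: 1-byte ASCII. cp=U+0034
Byte[4]=CD: 2-byte lead, need 1 cont bytes. acc=0xD
Byte[5]=B4: continuation. acc=(acc<<6)|0x34=0x374
Completed: cp=U+0374 (starts at byte 4)
Byte[6]=51: 1-byte ASCII. cp=U+0051

Answer: U+04DE U+003E U+0034 U+0374 U+0051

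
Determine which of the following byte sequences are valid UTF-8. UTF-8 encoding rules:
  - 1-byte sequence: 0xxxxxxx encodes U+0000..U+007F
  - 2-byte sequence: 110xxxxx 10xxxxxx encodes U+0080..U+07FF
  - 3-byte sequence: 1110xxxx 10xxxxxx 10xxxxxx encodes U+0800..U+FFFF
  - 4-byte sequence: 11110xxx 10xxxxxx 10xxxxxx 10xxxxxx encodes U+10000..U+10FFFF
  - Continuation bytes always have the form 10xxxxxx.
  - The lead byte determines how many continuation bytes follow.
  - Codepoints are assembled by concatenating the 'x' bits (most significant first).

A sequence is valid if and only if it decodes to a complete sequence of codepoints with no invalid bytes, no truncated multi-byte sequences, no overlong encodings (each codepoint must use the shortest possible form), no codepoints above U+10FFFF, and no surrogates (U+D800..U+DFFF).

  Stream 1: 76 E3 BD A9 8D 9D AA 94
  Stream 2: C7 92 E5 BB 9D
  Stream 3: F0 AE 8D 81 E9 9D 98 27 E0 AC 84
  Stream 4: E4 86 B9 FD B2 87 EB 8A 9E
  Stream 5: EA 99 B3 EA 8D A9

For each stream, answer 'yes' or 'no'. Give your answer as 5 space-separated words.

Stream 1: error at byte offset 4. INVALID
Stream 2: decodes cleanly. VALID
Stream 3: decodes cleanly. VALID
Stream 4: error at byte offset 3. INVALID
Stream 5: decodes cleanly. VALID

Answer: no yes yes no yes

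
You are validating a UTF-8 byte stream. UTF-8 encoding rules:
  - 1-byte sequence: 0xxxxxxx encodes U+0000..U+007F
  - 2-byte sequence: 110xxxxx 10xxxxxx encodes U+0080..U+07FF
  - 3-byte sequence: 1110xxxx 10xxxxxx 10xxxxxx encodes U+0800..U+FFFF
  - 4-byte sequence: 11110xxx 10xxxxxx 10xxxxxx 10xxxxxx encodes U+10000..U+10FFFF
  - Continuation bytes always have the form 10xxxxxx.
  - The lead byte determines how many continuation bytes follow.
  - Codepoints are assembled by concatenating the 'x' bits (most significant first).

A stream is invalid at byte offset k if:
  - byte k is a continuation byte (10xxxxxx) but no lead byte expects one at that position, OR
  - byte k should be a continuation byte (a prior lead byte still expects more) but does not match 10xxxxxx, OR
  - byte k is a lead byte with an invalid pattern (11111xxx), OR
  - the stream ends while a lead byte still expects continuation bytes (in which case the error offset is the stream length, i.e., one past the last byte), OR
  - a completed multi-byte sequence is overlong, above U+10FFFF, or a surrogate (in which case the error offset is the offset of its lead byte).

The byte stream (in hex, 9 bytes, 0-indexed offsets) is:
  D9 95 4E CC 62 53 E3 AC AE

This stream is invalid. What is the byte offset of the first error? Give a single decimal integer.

Byte[0]=D9: 2-byte lead, need 1 cont bytes. acc=0x19
Byte[1]=95: continuation. acc=(acc<<6)|0x15=0x655
Completed: cp=U+0655 (starts at byte 0)
Byte[2]=4E: 1-byte ASCII. cp=U+004E
Byte[3]=CC: 2-byte lead, need 1 cont bytes. acc=0xC
Byte[4]=62: expected 10xxxxxx continuation. INVALID

Answer: 4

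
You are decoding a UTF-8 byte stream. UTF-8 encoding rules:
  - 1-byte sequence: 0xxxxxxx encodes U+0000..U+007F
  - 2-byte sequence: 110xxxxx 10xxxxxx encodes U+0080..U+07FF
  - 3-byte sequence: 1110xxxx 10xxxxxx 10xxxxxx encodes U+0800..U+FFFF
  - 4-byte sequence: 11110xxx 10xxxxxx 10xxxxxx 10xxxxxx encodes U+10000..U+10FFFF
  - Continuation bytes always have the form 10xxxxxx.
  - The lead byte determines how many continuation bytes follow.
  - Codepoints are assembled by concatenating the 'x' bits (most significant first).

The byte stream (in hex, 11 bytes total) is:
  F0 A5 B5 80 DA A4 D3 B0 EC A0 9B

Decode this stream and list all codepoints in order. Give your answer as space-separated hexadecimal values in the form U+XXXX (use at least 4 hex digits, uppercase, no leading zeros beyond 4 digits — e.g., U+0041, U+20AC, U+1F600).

Answer: U+25D40 U+06A4 U+04F0 U+C81B

Derivation:
Byte[0]=F0: 4-byte lead, need 3 cont bytes. acc=0x0
Byte[1]=A5: continuation. acc=(acc<<6)|0x25=0x25
Byte[2]=B5: continuation. acc=(acc<<6)|0x35=0x975
Byte[3]=80: continuation. acc=(acc<<6)|0x00=0x25D40
Completed: cp=U+25D40 (starts at byte 0)
Byte[4]=DA: 2-byte lead, need 1 cont bytes. acc=0x1A
Byte[5]=A4: continuation. acc=(acc<<6)|0x24=0x6A4
Completed: cp=U+06A4 (starts at byte 4)
Byte[6]=D3: 2-byte lead, need 1 cont bytes. acc=0x13
Byte[7]=B0: continuation. acc=(acc<<6)|0x30=0x4F0
Completed: cp=U+04F0 (starts at byte 6)
Byte[8]=EC: 3-byte lead, need 2 cont bytes. acc=0xC
Byte[9]=A0: continuation. acc=(acc<<6)|0x20=0x320
Byte[10]=9B: continuation. acc=(acc<<6)|0x1B=0xC81B
Completed: cp=U+C81B (starts at byte 8)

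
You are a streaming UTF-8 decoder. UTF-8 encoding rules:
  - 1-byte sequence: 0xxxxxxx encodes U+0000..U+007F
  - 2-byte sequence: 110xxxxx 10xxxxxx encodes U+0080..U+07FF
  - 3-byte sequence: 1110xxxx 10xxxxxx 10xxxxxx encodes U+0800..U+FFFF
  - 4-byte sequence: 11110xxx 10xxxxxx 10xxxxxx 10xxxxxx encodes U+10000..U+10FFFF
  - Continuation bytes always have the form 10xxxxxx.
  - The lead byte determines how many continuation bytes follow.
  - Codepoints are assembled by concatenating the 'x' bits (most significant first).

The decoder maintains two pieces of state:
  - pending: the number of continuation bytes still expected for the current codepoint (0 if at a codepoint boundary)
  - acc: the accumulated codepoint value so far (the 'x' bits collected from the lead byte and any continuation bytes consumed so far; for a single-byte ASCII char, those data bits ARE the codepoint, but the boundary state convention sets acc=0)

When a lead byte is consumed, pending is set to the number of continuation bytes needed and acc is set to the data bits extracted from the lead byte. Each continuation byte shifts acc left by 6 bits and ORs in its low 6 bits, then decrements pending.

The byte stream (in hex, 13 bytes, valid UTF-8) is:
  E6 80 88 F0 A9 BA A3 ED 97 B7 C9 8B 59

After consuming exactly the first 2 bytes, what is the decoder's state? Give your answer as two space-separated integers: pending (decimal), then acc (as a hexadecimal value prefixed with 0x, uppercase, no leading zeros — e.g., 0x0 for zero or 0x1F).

Answer: 1 0x180

Derivation:
Byte[0]=E6: 3-byte lead. pending=2, acc=0x6
Byte[1]=80: continuation. acc=(acc<<6)|0x00=0x180, pending=1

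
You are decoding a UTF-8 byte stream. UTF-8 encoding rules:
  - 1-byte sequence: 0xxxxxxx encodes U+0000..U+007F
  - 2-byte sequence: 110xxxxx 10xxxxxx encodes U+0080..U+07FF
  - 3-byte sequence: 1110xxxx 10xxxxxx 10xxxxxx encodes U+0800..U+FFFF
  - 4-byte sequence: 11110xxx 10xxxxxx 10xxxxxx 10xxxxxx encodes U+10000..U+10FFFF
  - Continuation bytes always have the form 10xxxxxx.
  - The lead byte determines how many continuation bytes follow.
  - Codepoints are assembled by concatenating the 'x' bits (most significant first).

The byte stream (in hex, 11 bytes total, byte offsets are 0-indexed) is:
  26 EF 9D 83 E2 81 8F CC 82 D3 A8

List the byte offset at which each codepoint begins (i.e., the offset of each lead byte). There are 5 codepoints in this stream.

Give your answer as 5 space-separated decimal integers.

Answer: 0 1 4 7 9

Derivation:
Byte[0]=26: 1-byte ASCII. cp=U+0026
Byte[1]=EF: 3-byte lead, need 2 cont bytes. acc=0xF
Byte[2]=9D: continuation. acc=(acc<<6)|0x1D=0x3DD
Byte[3]=83: continuation. acc=(acc<<6)|0x03=0xF743
Completed: cp=U+F743 (starts at byte 1)
Byte[4]=E2: 3-byte lead, need 2 cont bytes. acc=0x2
Byte[5]=81: continuation. acc=(acc<<6)|0x01=0x81
Byte[6]=8F: continuation. acc=(acc<<6)|0x0F=0x204F
Completed: cp=U+204F (starts at byte 4)
Byte[7]=CC: 2-byte lead, need 1 cont bytes. acc=0xC
Byte[8]=82: continuation. acc=(acc<<6)|0x02=0x302
Completed: cp=U+0302 (starts at byte 7)
Byte[9]=D3: 2-byte lead, need 1 cont bytes. acc=0x13
Byte[10]=A8: continuation. acc=(acc<<6)|0x28=0x4E8
Completed: cp=U+04E8 (starts at byte 9)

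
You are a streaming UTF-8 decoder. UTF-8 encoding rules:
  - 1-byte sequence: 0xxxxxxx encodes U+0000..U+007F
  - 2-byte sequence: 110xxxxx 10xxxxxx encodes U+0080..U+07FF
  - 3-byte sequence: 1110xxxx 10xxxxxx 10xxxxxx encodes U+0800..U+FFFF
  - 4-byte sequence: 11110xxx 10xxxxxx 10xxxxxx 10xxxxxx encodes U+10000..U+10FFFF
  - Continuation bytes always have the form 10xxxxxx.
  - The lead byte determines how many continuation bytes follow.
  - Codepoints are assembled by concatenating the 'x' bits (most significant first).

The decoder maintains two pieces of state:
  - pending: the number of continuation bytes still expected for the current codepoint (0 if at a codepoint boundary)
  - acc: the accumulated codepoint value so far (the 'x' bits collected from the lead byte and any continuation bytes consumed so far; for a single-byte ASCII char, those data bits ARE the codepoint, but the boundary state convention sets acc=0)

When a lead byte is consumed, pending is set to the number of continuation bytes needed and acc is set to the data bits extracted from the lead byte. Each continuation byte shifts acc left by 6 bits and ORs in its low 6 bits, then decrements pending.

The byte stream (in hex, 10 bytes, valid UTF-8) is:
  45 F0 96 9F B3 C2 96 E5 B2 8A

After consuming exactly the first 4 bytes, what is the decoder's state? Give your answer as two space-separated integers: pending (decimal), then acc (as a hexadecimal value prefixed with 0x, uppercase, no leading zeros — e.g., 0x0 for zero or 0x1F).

Byte[0]=45: 1-byte. pending=0, acc=0x0
Byte[1]=F0: 4-byte lead. pending=3, acc=0x0
Byte[2]=96: continuation. acc=(acc<<6)|0x16=0x16, pending=2
Byte[3]=9F: continuation. acc=(acc<<6)|0x1F=0x59F, pending=1

Answer: 1 0x59F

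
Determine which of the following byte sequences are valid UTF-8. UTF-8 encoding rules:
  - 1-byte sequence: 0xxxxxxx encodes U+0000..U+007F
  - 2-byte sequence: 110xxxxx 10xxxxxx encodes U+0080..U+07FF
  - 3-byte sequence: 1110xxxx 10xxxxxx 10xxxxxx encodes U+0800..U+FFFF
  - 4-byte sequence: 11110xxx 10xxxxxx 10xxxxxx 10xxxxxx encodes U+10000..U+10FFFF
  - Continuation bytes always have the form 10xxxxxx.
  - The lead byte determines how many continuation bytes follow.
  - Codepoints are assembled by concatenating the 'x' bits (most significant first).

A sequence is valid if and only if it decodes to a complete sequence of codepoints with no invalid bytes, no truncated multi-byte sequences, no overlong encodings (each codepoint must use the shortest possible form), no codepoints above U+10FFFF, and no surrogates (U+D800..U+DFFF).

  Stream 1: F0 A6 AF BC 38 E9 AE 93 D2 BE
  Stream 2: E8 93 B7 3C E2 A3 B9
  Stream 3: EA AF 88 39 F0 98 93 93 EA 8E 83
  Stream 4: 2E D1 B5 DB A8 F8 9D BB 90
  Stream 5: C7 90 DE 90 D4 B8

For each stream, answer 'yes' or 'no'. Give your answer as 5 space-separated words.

Answer: yes yes yes no yes

Derivation:
Stream 1: decodes cleanly. VALID
Stream 2: decodes cleanly. VALID
Stream 3: decodes cleanly. VALID
Stream 4: error at byte offset 5. INVALID
Stream 5: decodes cleanly. VALID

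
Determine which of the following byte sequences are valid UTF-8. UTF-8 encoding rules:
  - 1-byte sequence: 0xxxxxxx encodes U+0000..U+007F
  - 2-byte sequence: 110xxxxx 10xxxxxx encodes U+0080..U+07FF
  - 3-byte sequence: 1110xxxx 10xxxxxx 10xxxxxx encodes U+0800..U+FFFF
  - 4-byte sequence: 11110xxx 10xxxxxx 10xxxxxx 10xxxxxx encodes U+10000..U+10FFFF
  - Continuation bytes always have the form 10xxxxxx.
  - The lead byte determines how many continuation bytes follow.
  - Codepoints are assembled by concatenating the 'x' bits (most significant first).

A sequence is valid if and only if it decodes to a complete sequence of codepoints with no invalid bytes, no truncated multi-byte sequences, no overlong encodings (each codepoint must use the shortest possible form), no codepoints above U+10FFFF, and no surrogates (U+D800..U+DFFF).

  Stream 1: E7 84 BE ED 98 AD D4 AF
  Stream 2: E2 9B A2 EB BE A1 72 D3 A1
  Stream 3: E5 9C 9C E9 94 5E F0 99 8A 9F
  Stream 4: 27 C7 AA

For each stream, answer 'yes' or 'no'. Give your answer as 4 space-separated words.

Answer: yes yes no yes

Derivation:
Stream 1: decodes cleanly. VALID
Stream 2: decodes cleanly. VALID
Stream 3: error at byte offset 5. INVALID
Stream 4: decodes cleanly. VALID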